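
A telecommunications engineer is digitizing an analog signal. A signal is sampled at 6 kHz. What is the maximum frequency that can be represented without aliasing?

The maximum frequency that can be represented without aliasing
is the Nyquist frequency: f_max = f_s / 2 = 6 kHz / 2 = 3 kHz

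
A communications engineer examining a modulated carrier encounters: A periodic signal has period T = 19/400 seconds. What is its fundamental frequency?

The fundamental frequency is the reciprocal of the period.
f = 1/T = 1/(19/400) = 400/19 Hz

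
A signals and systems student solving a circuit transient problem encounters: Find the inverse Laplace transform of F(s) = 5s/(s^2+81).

Standard pair: s/(s^2+w^2) <-> cos(wt)*u(t)
With k=5, w=9: f(t) = 5*cos(9t)*u(t)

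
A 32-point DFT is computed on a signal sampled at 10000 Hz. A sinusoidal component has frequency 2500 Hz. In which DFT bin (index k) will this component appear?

DFT frequency resolution = f_s/N = 10000/32 = 625/2 Hz
Bin index k = f_signal / resolution = 2500 / 625/2 = 8
The signal frequency 2500 Hz falls in DFT bin k = 8.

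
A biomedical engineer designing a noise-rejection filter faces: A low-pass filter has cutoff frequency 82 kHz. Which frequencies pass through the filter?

A low-pass filter passes all frequencies below the cutoff frequency 82 kHz and attenuates higher frequencies.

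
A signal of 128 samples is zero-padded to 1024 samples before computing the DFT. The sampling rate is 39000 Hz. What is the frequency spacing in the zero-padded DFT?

Original DFT: N = 128, resolution = f_s/N = 39000/128 = 4875/16 Hz
Zero-padded DFT: N = 1024, resolution = f_s/N = 39000/1024 = 4875/128 Hz
Zero-padding interpolates the spectrum (finer frequency grid)
but does NOT improve the true spectral resolution (ability to resolve close frequencies).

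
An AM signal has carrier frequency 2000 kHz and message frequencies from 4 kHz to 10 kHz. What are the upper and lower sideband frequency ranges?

Upper sideband (USB) = fc + [fm_low, fm_high] = 2000 + [4, 10] = [2004, 2010] kHz
Lower sideband (LSB) = fc - [fm_high, fm_low] = 2000 - [10, 4] = [1990, 1996] kHz
Total occupied spectrum: 1990 kHz to 2010 kHz (plus carrier at 2000 kHz)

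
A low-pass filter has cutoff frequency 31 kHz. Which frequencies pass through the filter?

A low-pass filter passes all frequencies below the cutoff frequency 31 kHz and attenuates higher frequencies.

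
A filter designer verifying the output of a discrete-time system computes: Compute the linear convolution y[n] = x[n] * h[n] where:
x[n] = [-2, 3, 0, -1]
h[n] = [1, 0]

y[n] = sum_k x[k]*h[n-k]. Output length = len(x) + len(h) - 1 = 4 + 2 - 1 = 5.
y[0] = -2*1 = -2
y[1] = 3*1 + -2*0 = 3
y[2] = 0*1 + 3*0 = 0
y[3] = -1*1 + 0*0 = -1
y[4] = -1*0 = 0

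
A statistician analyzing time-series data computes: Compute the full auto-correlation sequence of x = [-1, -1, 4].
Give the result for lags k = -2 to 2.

r_xx[k] = sum_m x[m]*x[m+k], indexed from 0, for k = -2 to 2:
  r_xx[-2] = x[2]*x[0] = -4
  r_xx[-1] = x[1]*x[0] + x[2]*x[1] = -3
  r_xx[0] = x[0]*x[0] + x[1]*x[1] + x[2]*x[2] = 18
  r_xx[1] = x[0]*x[1] + x[1]*x[2] = -3
  r_xx[2] = x[0]*x[2] = -4
r_xx = [-4, -3, 18, -3, -4]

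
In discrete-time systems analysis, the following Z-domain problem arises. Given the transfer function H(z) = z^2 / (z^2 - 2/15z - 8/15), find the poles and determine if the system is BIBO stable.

Poles are roots of the denominator: z^2 - 2/15z - 8/15 = 0.
Quadratic formula: z = [-(-2/15) +/- sqrt((-2/15)^2 - 4*(-8/15))] / 2
Discriminant = 4/225 + 32/15 = 484/225; sqrt = 22/15.
z = (2/15 +/- 22/15) / 2 => z = 4/5 or z = -2/3.
|p1| = 2/3, |p2| = 4/5.
For BIBO stability, all poles must lie inside the unit circle (|p| < 1).
System is STABLE since both |p| < 1.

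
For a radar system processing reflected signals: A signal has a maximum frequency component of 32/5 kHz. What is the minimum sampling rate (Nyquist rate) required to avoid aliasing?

By the Nyquist-Shannon sampling theorem,
the minimum sampling rate (Nyquist rate) must be at least 2 * f_max.
Nyquist rate = 2 * 32/5 kHz = 64/5 kHz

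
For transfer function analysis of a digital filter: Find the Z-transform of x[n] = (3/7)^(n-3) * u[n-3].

Time-shifting property: if X(z) = Z{x[n]}, then Z{x[n-d]} = z^(-d) * X(z)
X(z) = z/(z - 3/7) for x[n] = (3/7)^n * u[n]
Z{x[n-3]} = z^(-3) * z/(z - 3/7) = z^(-2)/(z - 3/7)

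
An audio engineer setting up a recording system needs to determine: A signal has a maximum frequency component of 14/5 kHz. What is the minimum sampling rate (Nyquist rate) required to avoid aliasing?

By the Nyquist-Shannon sampling theorem,
the minimum sampling rate (Nyquist rate) must be at least 2 * f_max.
Nyquist rate = 2 * 14/5 kHz = 28/5 kHz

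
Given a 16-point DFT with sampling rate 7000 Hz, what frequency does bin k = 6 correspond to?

The frequency of DFT bin k is: f_k = k * f_s / N
f_6 = 6 * 7000 / 16 = 2625 Hz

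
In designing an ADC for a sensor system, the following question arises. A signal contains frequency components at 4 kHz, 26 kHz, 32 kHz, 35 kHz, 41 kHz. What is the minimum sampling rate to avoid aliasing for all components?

The highest frequency component is f_max = 41 kHz.
Nyquist rate = 2 * f_max = 2 * 41 kHz = 82 kHz.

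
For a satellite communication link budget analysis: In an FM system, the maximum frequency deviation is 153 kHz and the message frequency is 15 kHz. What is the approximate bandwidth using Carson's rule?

Carson's rule: BW = 2*(delta_f + f_m)
= 2*(153 + 15) kHz = 336 kHz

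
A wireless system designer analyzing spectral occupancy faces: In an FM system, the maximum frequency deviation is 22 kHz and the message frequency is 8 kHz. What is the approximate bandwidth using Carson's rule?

Carson's rule: BW = 2*(delta_f + f_m)
= 2*(22 + 8) kHz = 60 kHz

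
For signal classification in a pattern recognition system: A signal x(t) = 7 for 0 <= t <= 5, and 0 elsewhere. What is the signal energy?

Energy = integral of |x(t)|^2 dt over the signal duration
= 7^2 * 5 = 49 * 5 = 245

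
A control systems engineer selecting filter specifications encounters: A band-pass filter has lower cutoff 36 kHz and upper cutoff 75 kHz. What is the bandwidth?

Bandwidth = f_high - f_low
= 75 kHz - 36 kHz = 39 kHz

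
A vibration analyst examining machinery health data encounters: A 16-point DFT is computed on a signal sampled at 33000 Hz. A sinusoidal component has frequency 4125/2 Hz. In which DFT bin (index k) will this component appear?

DFT frequency resolution = f_s/N = 33000/16 = 4125/2 Hz
Bin index k = f_signal / resolution = 4125/2 / 4125/2 = 1
The signal frequency 4125/2 Hz falls in DFT bin k = 1.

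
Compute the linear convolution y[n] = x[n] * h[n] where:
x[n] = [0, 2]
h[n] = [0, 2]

y[n] = sum_k x[k]*h[n-k]. Output length = len(x) + len(h) - 1 = 2 + 2 - 1 = 3.
y[0] = 0*0 = 0
y[1] = 2*0 + 0*2 = 0
y[2] = 2*2 = 4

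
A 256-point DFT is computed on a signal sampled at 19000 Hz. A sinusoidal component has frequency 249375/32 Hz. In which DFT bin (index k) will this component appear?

DFT frequency resolution = f_s/N = 19000/256 = 2375/32 Hz
Bin index k = f_signal / resolution = 249375/32 / 2375/32 = 105
The signal frequency 249375/32 Hz falls in DFT bin k = 105.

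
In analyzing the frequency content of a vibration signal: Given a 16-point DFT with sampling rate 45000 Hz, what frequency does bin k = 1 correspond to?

The frequency of DFT bin k is: f_k = k * f_s / N
f_1 = 1 * 45000 / 16 = 5625/2 Hz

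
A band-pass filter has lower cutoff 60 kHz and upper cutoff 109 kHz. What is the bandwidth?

Bandwidth = f_high - f_low
= 109 kHz - 60 kHz = 49 kHz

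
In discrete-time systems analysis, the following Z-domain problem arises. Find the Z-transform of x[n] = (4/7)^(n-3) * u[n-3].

Time-shifting property: if X(z) = Z{x[n]}, then Z{x[n-d]} = z^(-d) * X(z)
X(z) = z/(z - 4/7) for x[n] = (4/7)^n * u[n]
Z{x[n-3]} = z^(-3) * z/(z - 4/7) = z^(-2)/(z - 4/7)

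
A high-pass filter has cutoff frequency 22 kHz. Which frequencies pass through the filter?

A high-pass filter passes all frequencies above the cutoff frequency 22 kHz and attenuates lower frequencies.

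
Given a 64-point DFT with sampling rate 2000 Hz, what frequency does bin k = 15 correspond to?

The frequency of DFT bin k is: f_k = k * f_s / N
f_15 = 15 * 2000 / 64 = 1875/4 Hz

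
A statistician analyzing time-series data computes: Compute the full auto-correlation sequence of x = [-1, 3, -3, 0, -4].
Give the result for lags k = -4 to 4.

r_xx[k] = sum_m x[m]*x[m+k], indexed from 0, for k = -4 to 4:
  r_xx[-4] = x[4]*x[0] = 4
  r_xx[-3] = x[3]*x[0] + x[4]*x[1] = -12
  r_xx[-2] = x[2]*x[0] + x[3]*x[1] + x[4]*x[2] = 15
  r_xx[-1] = x[1]*x[0] + x[2]*x[1] + x[3]*x[2] + x[4]*x[3] = -12
  r_xx[0] = x[0]*x[0] + x[1]*x[1] + x[2]*x[2] + x[3]*x[3] + x[4]*x[4] = 35
  r_xx[1] = x[0]*x[1] + x[1]*x[2] + x[2]*x[3] + x[3]*x[4] = -12
  r_xx[2] = x[0]*x[2] + x[1]*x[3] + x[2]*x[4] = 15
  r_xx[3] = x[0]*x[3] + x[1]*x[4] = -12
  r_xx[4] = x[0]*x[4] = 4
r_xx = [4, -12, 15, -12, 35, -12, 15, -12, 4]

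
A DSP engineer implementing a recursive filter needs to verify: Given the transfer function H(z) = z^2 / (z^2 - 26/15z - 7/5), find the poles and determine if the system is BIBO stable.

Poles are roots of the denominator: z^2 - 26/15z - 7/5 = 0.
Quadratic formula: z = [-(-26/15) +/- sqrt((-26/15)^2 - 4*(-7/5))] / 2
Discriminant = 676/225 + 28/5 = 1936/225; sqrt = 44/15.
z = (26/15 +/- 44/15) / 2 => z = 7/3 or z = -3/5.
|p1| = 7/3, |p2| = 3/5.
For BIBO stability, all poles must lie inside the unit circle (|p| < 1).
System is UNSTABLE since at least one |p| >= 1.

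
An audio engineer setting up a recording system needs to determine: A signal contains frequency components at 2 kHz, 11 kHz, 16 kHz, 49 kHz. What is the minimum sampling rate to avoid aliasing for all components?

The highest frequency component is f_max = 49 kHz.
Nyquist rate = 2 * f_max = 2 * 49 kHz = 98 kHz.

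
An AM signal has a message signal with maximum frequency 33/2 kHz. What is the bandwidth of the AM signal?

In AM (double-sideband), the bandwidth is twice the message frequency.
BW = 2 * f_m = 2 * 33/2 kHz = 33 kHz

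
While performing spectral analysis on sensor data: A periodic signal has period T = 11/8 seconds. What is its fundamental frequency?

The fundamental frequency is the reciprocal of the period.
f = 1/T = 1/(11/8) = 8/11 Hz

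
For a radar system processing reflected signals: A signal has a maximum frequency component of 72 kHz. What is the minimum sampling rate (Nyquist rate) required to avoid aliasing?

By the Nyquist-Shannon sampling theorem,
the minimum sampling rate (Nyquist rate) must be at least 2 * f_max.
Nyquist rate = 2 * 72 kHz = 144 kHz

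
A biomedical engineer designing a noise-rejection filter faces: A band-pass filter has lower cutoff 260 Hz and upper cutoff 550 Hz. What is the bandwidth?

Bandwidth = f_high - f_low
= 550 Hz - 260 Hz = 290 Hz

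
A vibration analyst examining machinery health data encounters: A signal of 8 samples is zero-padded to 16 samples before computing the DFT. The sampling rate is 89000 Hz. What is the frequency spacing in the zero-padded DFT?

Original DFT: N = 8, resolution = f_s/N = 89000/8 = 11125 Hz
Zero-padded DFT: N = 16, resolution = f_s/N = 89000/16 = 11125/2 Hz
Zero-padding interpolates the spectrum (finer frequency grid)
but does NOT improve the true spectral resolution (ability to resolve close frequencies).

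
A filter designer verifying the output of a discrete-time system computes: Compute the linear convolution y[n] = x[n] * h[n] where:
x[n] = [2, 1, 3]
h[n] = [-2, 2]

y[n] = sum_k x[k]*h[n-k]. Output length = len(x) + len(h) - 1 = 3 + 2 - 1 = 4.
y[0] = 2*-2 = -4
y[1] = 1*-2 + 2*2 = 2
y[2] = 3*-2 + 1*2 = -4
y[3] = 3*2 = 6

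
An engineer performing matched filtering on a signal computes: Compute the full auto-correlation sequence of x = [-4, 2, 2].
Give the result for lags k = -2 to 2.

r_xx[k] = sum_m x[m]*x[m+k], indexed from 0, for k = -2 to 2:
  r_xx[-2] = x[2]*x[0] = -8
  r_xx[-1] = x[1]*x[0] + x[2]*x[1] = -4
  r_xx[0] = x[0]*x[0] + x[1]*x[1] + x[2]*x[2] = 24
  r_xx[1] = x[0]*x[1] + x[1]*x[2] = -4
  r_xx[2] = x[0]*x[2] = -8
r_xx = [-8, -4, 24, -4, -8]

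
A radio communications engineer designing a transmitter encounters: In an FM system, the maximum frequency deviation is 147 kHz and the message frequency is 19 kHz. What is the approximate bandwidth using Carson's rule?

Carson's rule: BW = 2*(delta_f + f_m)
= 2*(147 + 19) kHz = 332 kHz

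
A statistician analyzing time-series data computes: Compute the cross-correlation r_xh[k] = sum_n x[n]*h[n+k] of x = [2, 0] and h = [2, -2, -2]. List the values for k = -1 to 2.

Both sequences indexed from 0 and zero outside their support.
Lags with overlap: k = -1 to 2.
  r_xh[-1] = x[1]*h[0] = 0
  r_xh[0] = x[0]*h[0] + x[1]*h[1] = 4
  r_xh[1] = x[0]*h[1] + x[1]*h[2] = -4
  r_xh[2] = x[0]*h[2] = -4
r_xh = [0, 4, -4, -4] (for k = -1, ..., 2)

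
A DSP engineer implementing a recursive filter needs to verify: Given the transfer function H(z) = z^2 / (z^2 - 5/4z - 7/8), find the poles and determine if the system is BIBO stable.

Poles are roots of the denominator: z^2 - 5/4z - 7/8 = 0.
Quadratic formula: z = [-(-5/4) +/- sqrt((-5/4)^2 - 4*(-7/8))] / 2
Discriminant = 25/16 + 7/2 = 81/16; sqrt = 9/4.
z = (5/4 +/- 9/4) / 2 => z = 7/4 or z = -1/2.
|p1| = 7/4, |p2| = 1/2.
For BIBO stability, all poles must lie inside the unit circle (|p| < 1).
System is UNSTABLE since at least one |p| >= 1.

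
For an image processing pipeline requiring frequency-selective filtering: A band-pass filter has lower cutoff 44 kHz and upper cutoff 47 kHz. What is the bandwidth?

Bandwidth = f_high - f_low
= 47 kHz - 44 kHz = 3 kHz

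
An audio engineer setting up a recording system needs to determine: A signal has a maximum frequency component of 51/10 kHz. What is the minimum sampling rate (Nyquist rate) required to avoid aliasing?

By the Nyquist-Shannon sampling theorem,
the minimum sampling rate (Nyquist rate) must be at least 2 * f_max.
Nyquist rate = 2 * 51/10 kHz = 51/5 kHz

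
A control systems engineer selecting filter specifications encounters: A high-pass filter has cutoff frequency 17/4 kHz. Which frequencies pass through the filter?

A high-pass filter passes all frequencies above the cutoff frequency 17/4 kHz and attenuates lower frequencies.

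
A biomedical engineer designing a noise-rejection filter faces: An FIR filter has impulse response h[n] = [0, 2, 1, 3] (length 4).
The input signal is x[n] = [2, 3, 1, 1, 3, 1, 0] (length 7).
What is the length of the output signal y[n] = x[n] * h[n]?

For linear convolution, the output length is:
len(y) = len(x) + len(h) - 1 = 7 + 4 - 1 = 10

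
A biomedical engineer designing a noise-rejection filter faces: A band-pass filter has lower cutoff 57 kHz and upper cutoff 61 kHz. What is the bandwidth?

Bandwidth = f_high - f_low
= 61 kHz - 57 kHz = 4 kHz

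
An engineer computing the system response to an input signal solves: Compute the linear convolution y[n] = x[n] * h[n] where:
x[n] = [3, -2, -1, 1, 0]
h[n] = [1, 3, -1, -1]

y[n] = sum_k x[k]*h[n-k]. Output length = len(x) + len(h) - 1 = 5 + 4 - 1 = 8.
y[0] = 3*1 = 3
y[1] = -2*1 + 3*3 = 7
y[2] = -1*1 + -2*3 + 3*-1 = -10
y[3] = 1*1 + -1*3 + -2*-1 + 3*-1 = -3
y[4] = 0*1 + 1*3 + -1*-1 + -2*-1 = 6
y[5] = 0*3 + 1*-1 + -1*-1 = 0
y[6] = 0*-1 + 1*-1 = -1
y[7] = 0*-1 = 0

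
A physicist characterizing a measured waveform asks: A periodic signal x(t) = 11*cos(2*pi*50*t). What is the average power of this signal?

Average power of A*cos(wt) is A^2/2.
P = 11^2 / 2 = 121/2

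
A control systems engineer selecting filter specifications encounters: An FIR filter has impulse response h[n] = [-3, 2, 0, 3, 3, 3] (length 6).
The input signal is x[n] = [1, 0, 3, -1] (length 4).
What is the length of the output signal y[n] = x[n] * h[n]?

For linear convolution, the output length is:
len(y) = len(x) + len(h) - 1 = 4 + 6 - 1 = 9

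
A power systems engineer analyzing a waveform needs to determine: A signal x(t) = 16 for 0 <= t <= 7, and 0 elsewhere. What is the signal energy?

Energy = integral of |x(t)|^2 dt over the signal duration
= 16^2 * 7 = 256 * 7 = 1792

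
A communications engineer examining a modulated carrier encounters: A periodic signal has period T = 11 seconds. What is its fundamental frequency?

The fundamental frequency is the reciprocal of the period.
f = 1/T = 1/(11) = 1/11 Hz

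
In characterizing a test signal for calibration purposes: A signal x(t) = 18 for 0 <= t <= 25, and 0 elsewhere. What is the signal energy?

Energy = integral of |x(t)|^2 dt over the signal duration
= 18^2 * 25 = 324 * 25 = 8100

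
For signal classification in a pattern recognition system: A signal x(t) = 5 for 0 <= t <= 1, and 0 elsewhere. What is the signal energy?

Energy = integral of |x(t)|^2 dt over the signal duration
= 5^2 * 1 = 25 * 1 = 25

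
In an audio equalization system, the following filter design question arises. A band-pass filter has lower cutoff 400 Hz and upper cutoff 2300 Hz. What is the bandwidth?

Bandwidth = f_high - f_low
= 2300 Hz - 400 Hz = 1900 Hz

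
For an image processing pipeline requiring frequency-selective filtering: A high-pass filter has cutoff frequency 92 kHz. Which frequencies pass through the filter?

A high-pass filter passes all frequencies above the cutoff frequency 92 kHz and attenuates lower frequencies.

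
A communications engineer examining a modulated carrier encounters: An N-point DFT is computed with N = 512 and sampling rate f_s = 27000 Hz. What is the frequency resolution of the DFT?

DFT frequency resolution = f_s / N
= 27000 / 512 = 3375/64 Hz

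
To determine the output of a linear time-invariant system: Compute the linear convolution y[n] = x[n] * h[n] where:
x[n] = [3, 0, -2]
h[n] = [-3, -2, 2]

y[n] = sum_k x[k]*h[n-k]. Output length = len(x) + len(h) - 1 = 3 + 3 - 1 = 5.
y[0] = 3*-3 = -9
y[1] = 0*-3 + 3*-2 = -6
y[2] = -2*-3 + 0*-2 + 3*2 = 12
y[3] = -2*-2 + 0*2 = 4
y[4] = -2*2 = -4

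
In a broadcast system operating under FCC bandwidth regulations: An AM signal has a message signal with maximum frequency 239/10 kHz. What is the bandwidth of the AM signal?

In AM (double-sideband), the bandwidth is twice the message frequency.
BW = 2 * f_m = 2 * 239/10 kHz = 239/5 kHz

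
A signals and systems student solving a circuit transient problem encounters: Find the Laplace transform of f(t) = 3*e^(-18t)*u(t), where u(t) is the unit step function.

Standard Laplace transform pair:
e^(-at)*u(t) <-> 1/(s+a)
With a = 18: L{3*e^(-18t)*u(t)} = 3/(s+18), ROC: Re(s) > -18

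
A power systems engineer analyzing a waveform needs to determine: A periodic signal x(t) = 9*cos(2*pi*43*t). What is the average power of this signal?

Average power of A*cos(wt) is A^2/2.
P = 9^2 / 2 = 81/2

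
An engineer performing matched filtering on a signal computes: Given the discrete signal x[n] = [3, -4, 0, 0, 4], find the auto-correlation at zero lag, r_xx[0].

The auto-correlation at zero lag r_xx[0] equals the signal energy.
r_xx[0] = sum of x[n]^2 = 3^2 + (-4)^2 + 0^2 + 0^2 + 4^2
= 9 + 16 + 0 + 0 + 16 = 41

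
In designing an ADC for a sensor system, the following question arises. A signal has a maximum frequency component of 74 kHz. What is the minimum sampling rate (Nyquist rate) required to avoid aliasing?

By the Nyquist-Shannon sampling theorem,
the minimum sampling rate (Nyquist rate) must be at least 2 * f_max.
Nyquist rate = 2 * 74 kHz = 148 kHz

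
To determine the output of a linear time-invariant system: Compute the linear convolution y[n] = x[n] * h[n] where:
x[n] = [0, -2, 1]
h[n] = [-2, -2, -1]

y[n] = sum_k x[k]*h[n-k]. Output length = len(x) + len(h) - 1 = 3 + 3 - 1 = 5.
y[0] = 0*-2 = 0
y[1] = -2*-2 + 0*-2 = 4
y[2] = 1*-2 + -2*-2 + 0*-1 = 2
y[3] = 1*-2 + -2*-1 = 0
y[4] = 1*-1 = -1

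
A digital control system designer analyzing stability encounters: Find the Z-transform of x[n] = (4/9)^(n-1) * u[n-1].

Time-shifting property: if X(z) = Z{x[n]}, then Z{x[n-d]} = z^(-d) * X(z)
X(z) = z/(z - 4/9) for x[n] = (4/9)^n * u[n]
Z{x[n-1]} = z^(-1) * z/(z - 4/9) = 1/(z - 4/9)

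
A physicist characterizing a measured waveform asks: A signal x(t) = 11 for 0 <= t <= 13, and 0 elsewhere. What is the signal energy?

Energy = integral of |x(t)|^2 dt over the signal duration
= 11^2 * 13 = 121 * 13 = 1573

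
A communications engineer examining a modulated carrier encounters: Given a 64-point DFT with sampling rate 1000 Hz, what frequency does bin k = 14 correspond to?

The frequency of DFT bin k is: f_k = k * f_s / N
f_14 = 14 * 1000 / 64 = 875/4 Hz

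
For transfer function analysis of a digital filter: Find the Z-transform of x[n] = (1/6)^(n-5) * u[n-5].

Time-shifting property: if X(z) = Z{x[n]}, then Z{x[n-d]} = z^(-d) * X(z)
X(z) = z/(z - 1/6) for x[n] = (1/6)^n * u[n]
Z{x[n-5]} = z^(-5) * z/(z - 1/6) = z^(-4)/(z - 1/6)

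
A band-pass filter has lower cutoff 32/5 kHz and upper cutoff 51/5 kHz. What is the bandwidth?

Bandwidth = f_high - f_low
= 51/5 kHz - 32/5 kHz = 19/5 kHz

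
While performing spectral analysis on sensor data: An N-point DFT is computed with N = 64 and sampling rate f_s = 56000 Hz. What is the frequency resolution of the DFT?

DFT frequency resolution = f_s / N
= 56000 / 64 = 875 Hz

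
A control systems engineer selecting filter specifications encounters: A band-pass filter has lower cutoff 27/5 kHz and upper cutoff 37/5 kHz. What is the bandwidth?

Bandwidth = f_high - f_low
= 37/5 kHz - 27/5 kHz = 2 kHz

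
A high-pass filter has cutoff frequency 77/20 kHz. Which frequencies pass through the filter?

A high-pass filter passes all frequencies above the cutoff frequency 77/20 kHz and attenuates lower frequencies.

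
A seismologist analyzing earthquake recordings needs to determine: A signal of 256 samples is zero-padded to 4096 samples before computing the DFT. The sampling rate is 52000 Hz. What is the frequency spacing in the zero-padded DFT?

Original DFT: N = 256, resolution = f_s/N = 52000/256 = 1625/8 Hz
Zero-padded DFT: N = 4096, resolution = f_s/N = 52000/4096 = 1625/128 Hz
Zero-padding interpolates the spectrum (finer frequency grid)
but does NOT improve the true spectral resolution (ability to resolve close frequencies).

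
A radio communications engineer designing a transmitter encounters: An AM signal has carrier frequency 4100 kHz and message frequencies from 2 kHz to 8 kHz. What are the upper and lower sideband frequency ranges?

Upper sideband (USB) = fc + [fm_low, fm_high] = 4100 + [2, 8] = [4102, 4108] kHz
Lower sideband (LSB) = fc - [fm_high, fm_low] = 4100 - [8, 2] = [4092, 4098] kHz
Total occupied spectrum: 4092 kHz to 4108 kHz (plus carrier at 4100 kHz)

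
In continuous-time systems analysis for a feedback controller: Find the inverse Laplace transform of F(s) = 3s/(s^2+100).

Standard pair: s/(s^2+w^2) <-> cos(wt)*u(t)
With k=3, w=10: f(t) = 3*cos(10t)*u(t)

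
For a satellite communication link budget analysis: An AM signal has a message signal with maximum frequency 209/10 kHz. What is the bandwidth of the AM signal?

In AM (double-sideband), the bandwidth is twice the message frequency.
BW = 2 * f_m = 2 * 209/10 kHz = 209/5 kHz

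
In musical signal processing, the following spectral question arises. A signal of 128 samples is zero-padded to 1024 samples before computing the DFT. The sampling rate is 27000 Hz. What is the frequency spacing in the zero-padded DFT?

Original DFT: N = 128, resolution = f_s/N = 27000/128 = 3375/16 Hz
Zero-padded DFT: N = 1024, resolution = f_s/N = 27000/1024 = 3375/128 Hz
Zero-padding interpolates the spectrum (finer frequency grid)
but does NOT improve the true spectral resolution (ability to resolve close frequencies).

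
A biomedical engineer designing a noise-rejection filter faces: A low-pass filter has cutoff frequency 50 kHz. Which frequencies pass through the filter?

A low-pass filter passes all frequencies below the cutoff frequency 50 kHz and attenuates higher frequencies.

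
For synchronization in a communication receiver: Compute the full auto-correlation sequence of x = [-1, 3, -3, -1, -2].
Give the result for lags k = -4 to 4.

r_xx[k] = sum_m x[m]*x[m+k], indexed from 0, for k = -4 to 4:
  r_xx[-4] = x[4]*x[0] = 2
  r_xx[-3] = x[3]*x[0] + x[4]*x[1] = -5
  r_xx[-2] = x[2]*x[0] + x[3]*x[1] + x[4]*x[2] = 6
  r_xx[-1] = x[1]*x[0] + x[2]*x[1] + x[3]*x[2] + x[4]*x[3] = -7
  r_xx[0] = x[0]*x[0] + x[1]*x[1] + x[2]*x[2] + x[3]*x[3] + x[4]*x[4] = 24
  r_xx[1] = x[0]*x[1] + x[1]*x[2] + x[2]*x[3] + x[3]*x[4] = -7
  r_xx[2] = x[0]*x[2] + x[1]*x[3] + x[2]*x[4] = 6
  r_xx[3] = x[0]*x[3] + x[1]*x[4] = -5
  r_xx[4] = x[0]*x[4] = 2
r_xx = [2, -5, 6, -7, 24, -7, 6, -5, 2]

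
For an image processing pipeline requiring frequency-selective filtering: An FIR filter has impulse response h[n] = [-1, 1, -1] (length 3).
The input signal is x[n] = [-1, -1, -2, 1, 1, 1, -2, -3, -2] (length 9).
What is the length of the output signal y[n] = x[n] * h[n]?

For linear convolution, the output length is:
len(y) = len(x) + len(h) - 1 = 9 + 3 - 1 = 11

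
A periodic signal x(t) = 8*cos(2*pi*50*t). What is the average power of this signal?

Average power of A*cos(wt) is A^2/2.
P = 8^2 / 2 = 64/2 = 32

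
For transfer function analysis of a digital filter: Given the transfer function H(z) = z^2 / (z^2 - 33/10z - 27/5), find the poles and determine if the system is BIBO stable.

Poles are roots of the denominator: z^2 - 33/10z - 27/5 = 0.
Quadratic formula: z = [-(-33/10) +/- sqrt((-33/10)^2 - 4*(-27/5))] / 2
Discriminant = 1089/100 + 108/5 = 3249/100; sqrt = 57/10.
z = (33/10 +/- 57/10) / 2 => z = 9/2 or z = -6/5.
|p1| = 9/2, |p2| = 6/5.
For BIBO stability, all poles must lie inside the unit circle (|p| < 1).
System is UNSTABLE since at least one |p| >= 1.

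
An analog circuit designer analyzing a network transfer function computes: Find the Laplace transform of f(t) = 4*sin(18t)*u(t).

Standard pair: sin(wt)*u(t) <-> w/(s^2+w^2)
With w = 18: L{4*sin(18t)*u(t)} = 72/(s^2+324)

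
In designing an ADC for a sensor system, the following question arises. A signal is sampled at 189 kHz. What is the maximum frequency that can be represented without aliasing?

The maximum frequency that can be represented without aliasing
is the Nyquist frequency: f_max = f_s / 2 = 189 kHz / 2 = 189/2 kHz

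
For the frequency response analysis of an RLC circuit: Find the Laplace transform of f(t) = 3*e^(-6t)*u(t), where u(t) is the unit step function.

Standard Laplace transform pair:
e^(-at)*u(t) <-> 1/(s+a)
With a = 6: L{3*e^(-6t)*u(t)} = 3/(s+6), ROC: Re(s) > -6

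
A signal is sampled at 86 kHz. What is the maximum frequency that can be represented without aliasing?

The maximum frequency that can be represented without aliasing
is the Nyquist frequency: f_max = f_s / 2 = 86 kHz / 2 = 43 kHz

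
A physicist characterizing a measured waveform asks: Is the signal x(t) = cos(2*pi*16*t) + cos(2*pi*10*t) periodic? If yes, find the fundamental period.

f1 = 16 Hz, f2 = 10 Hz
Period T1 = 1/16, T2 = 1/10
Ratio T1/T2 = 10/16, which is rational.
The signal is periodic with fundamental period T = 1/GCD(16,10) = 1/2 s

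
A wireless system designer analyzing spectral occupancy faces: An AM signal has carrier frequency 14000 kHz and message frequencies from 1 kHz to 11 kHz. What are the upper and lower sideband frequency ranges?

Upper sideband (USB) = fc + [fm_low, fm_high] = 14000 + [1, 11] = [14001, 14011] kHz
Lower sideband (LSB) = fc - [fm_high, fm_low] = 14000 - [11, 1] = [13989, 13999] kHz
Total occupied spectrum: 13989 kHz to 14011 kHz (plus carrier at 14000 kHz)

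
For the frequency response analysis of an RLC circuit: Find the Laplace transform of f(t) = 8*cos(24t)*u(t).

Standard pair: cos(wt)*u(t) <-> s/(s^2+w^2)
With w = 24: L{8*cos(24t)*u(t)} = 8s/(s^2+576)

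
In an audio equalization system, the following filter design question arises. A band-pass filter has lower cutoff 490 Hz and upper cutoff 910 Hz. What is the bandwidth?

Bandwidth = f_high - f_low
= 910 Hz - 490 Hz = 420 Hz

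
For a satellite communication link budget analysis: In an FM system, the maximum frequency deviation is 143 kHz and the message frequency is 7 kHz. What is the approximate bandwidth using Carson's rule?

Carson's rule: BW = 2*(delta_f + f_m)
= 2*(143 + 7) kHz = 300 kHz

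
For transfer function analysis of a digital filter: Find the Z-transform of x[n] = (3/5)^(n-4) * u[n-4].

Time-shifting property: if X(z) = Z{x[n]}, then Z{x[n-d]} = z^(-d) * X(z)
X(z) = z/(z - 3/5) for x[n] = (3/5)^n * u[n]
Z{x[n-4]} = z^(-4) * z/(z - 3/5) = z^(-3)/(z - 3/5)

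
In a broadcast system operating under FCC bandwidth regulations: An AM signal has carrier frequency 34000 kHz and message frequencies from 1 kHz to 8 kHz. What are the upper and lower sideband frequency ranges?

Upper sideband (USB) = fc + [fm_low, fm_high] = 34000 + [1, 8] = [34001, 34008] kHz
Lower sideband (LSB) = fc - [fm_high, fm_low] = 34000 - [8, 1] = [33992, 33999] kHz
Total occupied spectrum: 33992 kHz to 34008 kHz (plus carrier at 34000 kHz)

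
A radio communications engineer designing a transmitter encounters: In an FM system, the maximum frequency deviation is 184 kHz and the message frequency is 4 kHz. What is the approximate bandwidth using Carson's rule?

Carson's rule: BW = 2*(delta_f + f_m)
= 2*(184 + 4) kHz = 376 kHz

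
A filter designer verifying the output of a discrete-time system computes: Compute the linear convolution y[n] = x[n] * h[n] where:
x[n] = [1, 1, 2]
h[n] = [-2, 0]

y[n] = sum_k x[k]*h[n-k]. Output length = len(x) + len(h) - 1 = 3 + 2 - 1 = 4.
y[0] = 1*-2 = -2
y[1] = 1*-2 + 1*0 = -2
y[2] = 2*-2 + 1*0 = -4
y[3] = 2*0 = 0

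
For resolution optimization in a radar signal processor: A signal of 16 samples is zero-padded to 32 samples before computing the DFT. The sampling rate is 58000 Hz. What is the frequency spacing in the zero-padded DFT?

Original DFT: N = 16, resolution = f_s/N = 58000/16 = 3625 Hz
Zero-padded DFT: N = 32, resolution = f_s/N = 58000/32 = 3625/2 Hz
Zero-padding interpolates the spectrum (finer frequency grid)
but does NOT improve the true spectral resolution (ability to resolve close frequencies).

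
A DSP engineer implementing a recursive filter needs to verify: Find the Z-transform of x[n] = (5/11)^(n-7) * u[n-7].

Time-shifting property: if X(z) = Z{x[n]}, then Z{x[n-d]} = z^(-d) * X(z)
X(z) = z/(z - 5/11) for x[n] = (5/11)^n * u[n]
Z{x[n-7]} = z^(-7) * z/(z - 5/11) = z^(-6)/(z - 5/11)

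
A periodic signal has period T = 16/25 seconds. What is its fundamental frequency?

The fundamental frequency is the reciprocal of the period.
f = 1/T = 1/(16/25) = 25/16 Hz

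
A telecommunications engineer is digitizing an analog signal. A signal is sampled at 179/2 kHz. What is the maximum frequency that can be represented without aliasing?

The maximum frequency that can be represented without aliasing
is the Nyquist frequency: f_max = f_s / 2 = 179/2 kHz / 2 = 179/4 kHz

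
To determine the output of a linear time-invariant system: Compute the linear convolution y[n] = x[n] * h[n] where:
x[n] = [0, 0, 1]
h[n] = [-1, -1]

y[n] = sum_k x[k]*h[n-k]. Output length = len(x) + len(h) - 1 = 3 + 2 - 1 = 4.
y[0] = 0*-1 = 0
y[1] = 0*-1 + 0*-1 = 0
y[2] = 1*-1 + 0*-1 = -1
y[3] = 1*-1 = -1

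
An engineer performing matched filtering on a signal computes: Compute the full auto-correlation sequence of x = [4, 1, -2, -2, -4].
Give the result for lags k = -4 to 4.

r_xx[k] = sum_m x[m]*x[m+k], indexed from 0, for k = -4 to 4:
  r_xx[-4] = x[4]*x[0] = -16
  r_xx[-3] = x[3]*x[0] + x[4]*x[1] = -12
  r_xx[-2] = x[2]*x[0] + x[3]*x[1] + x[4]*x[2] = -2
  r_xx[-1] = x[1]*x[0] + x[2]*x[1] + x[3]*x[2] + x[4]*x[3] = 14
  r_xx[0] = x[0]*x[0] + x[1]*x[1] + x[2]*x[2] + x[3]*x[3] + x[4]*x[4] = 41
  r_xx[1] = x[0]*x[1] + x[1]*x[2] + x[2]*x[3] + x[3]*x[4] = 14
  r_xx[2] = x[0]*x[2] + x[1]*x[3] + x[2]*x[4] = -2
  r_xx[3] = x[0]*x[3] + x[1]*x[4] = -12
  r_xx[4] = x[0]*x[4] = -16
r_xx = [-16, -12, -2, 14, 41, 14, -2, -12, -16]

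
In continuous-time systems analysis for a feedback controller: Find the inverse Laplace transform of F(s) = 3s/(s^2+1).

Standard pair: s/(s^2+w^2) <-> cos(wt)*u(t)
With k=3, w=1: f(t) = 3*cos(t)*u(t)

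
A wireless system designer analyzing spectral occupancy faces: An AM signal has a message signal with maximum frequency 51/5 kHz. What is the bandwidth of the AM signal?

In AM (double-sideband), the bandwidth is twice the message frequency.
BW = 2 * f_m = 2 * 51/5 kHz = 102/5 kHz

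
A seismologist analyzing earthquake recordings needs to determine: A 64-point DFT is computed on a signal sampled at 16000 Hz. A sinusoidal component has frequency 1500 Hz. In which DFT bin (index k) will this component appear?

DFT frequency resolution = f_s/N = 16000/64 = 250 Hz
Bin index k = f_signal / resolution = 1500 / 250 = 6
The signal frequency 1500 Hz falls in DFT bin k = 6.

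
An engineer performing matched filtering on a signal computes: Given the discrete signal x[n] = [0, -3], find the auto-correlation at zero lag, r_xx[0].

The auto-correlation at zero lag r_xx[0] equals the signal energy.
r_xx[0] = sum of x[n]^2 = 0^2 + (-3)^2
= 0 + 9 = 9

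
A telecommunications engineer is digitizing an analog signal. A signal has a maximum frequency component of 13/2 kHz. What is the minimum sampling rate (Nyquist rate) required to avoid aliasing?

By the Nyquist-Shannon sampling theorem,
the minimum sampling rate (Nyquist rate) must be at least 2 * f_max.
Nyquist rate = 2 * 13/2 kHz = 13 kHz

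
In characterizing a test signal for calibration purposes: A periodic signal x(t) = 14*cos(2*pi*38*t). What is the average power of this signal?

Average power of A*cos(wt) is A^2/2.
P = 14^2 / 2 = 196/2 = 98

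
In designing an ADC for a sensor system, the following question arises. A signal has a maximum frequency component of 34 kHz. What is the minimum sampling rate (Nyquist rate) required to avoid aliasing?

By the Nyquist-Shannon sampling theorem,
the minimum sampling rate (Nyquist rate) must be at least 2 * f_max.
Nyquist rate = 2 * 34 kHz = 68 kHz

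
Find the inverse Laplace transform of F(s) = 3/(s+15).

Standard pair: k/(s+a) <-> k*e^(-at)*u(t)
With k=3, a=15: f(t) = 3*e^(-15t)*u(t)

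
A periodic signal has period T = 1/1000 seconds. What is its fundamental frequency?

The fundamental frequency is the reciprocal of the period.
f = 1/T = 1/(1/1000) = 1000 Hz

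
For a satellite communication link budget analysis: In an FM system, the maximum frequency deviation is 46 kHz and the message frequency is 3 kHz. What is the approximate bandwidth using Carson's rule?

Carson's rule: BW = 2*(delta_f + f_m)
= 2*(46 + 3) kHz = 98 kHz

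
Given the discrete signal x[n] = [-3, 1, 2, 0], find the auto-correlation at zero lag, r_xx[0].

The auto-correlation at zero lag r_xx[0] equals the signal energy.
r_xx[0] = sum of x[n]^2 = (-3)^2 + 1^2 + 2^2 + 0^2
= 9 + 1 + 4 + 0 = 14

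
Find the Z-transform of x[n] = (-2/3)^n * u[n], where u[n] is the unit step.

The Z-transform of a^n * u[n] is z/(z-a) for |z| > |a|.
Here a = -2/3, so X(z) = z/(z - (-2/3)) = 3z/(3z + 2)
ROC: |z| > 2/3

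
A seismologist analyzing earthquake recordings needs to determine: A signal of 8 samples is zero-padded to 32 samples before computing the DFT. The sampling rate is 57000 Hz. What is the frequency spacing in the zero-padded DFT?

Original DFT: N = 8, resolution = f_s/N = 57000/8 = 7125 Hz
Zero-padded DFT: N = 32, resolution = f_s/N = 57000/32 = 7125/4 Hz
Zero-padding interpolates the spectrum (finer frequency grid)
but does NOT improve the true spectral resolution (ability to resolve close frequencies).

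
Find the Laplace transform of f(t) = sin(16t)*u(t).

Standard pair: sin(wt)*u(t) <-> w/(s^2+w^2)
With w = 16: L{sin(16t)*u(t)} = 16/(s^2+256)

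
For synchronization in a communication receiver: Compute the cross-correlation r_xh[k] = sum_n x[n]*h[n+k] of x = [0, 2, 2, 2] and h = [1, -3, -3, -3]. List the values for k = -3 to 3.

Both sequences indexed from 0 and zero outside their support.
Lags with overlap: k = -3 to 3.
  r_xh[-3] = x[3]*h[0] = 2
  r_xh[-2] = x[2]*h[0] + x[3]*h[1] = -4
  r_xh[-1] = x[1]*h[0] + x[2]*h[1] + x[3]*h[2] = -10
  r_xh[0] = x[0]*h[0] + x[1]*h[1] + x[2]*h[2] + x[3]*h[3] = -18
  r_xh[1] = x[0]*h[1] + x[1]*h[2] + x[2]*h[3] = -12
  r_xh[2] = x[0]*h[2] + x[1]*h[3] = -6
  r_xh[3] = x[0]*h[3] = 0
r_xh = [2, -4, -10, -18, -12, -6, 0] (for k = -3, ..., 3)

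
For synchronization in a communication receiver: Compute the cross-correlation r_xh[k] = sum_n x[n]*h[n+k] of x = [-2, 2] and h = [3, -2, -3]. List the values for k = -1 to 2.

Both sequences indexed from 0 and zero outside their support.
Lags with overlap: k = -1 to 2.
  r_xh[-1] = x[1]*h[0] = 6
  r_xh[0] = x[0]*h[0] + x[1]*h[1] = -10
  r_xh[1] = x[0]*h[1] + x[1]*h[2] = -2
  r_xh[2] = x[0]*h[2] = 6
r_xh = [6, -10, -2, 6] (for k = -1, ..., 2)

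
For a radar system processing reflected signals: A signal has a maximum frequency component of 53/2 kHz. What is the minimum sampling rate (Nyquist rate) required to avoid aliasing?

By the Nyquist-Shannon sampling theorem,
the minimum sampling rate (Nyquist rate) must be at least 2 * f_max.
Nyquist rate = 2 * 53/2 kHz = 53 kHz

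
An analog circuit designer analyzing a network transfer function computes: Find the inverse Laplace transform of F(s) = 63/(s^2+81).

Standard pair: w/(s^2+w^2) <-> sin(wt)*u(t)
Recognize w^2 = 81, so w = 9; numerator 63 = 7*9.
f(t) = 7*sin(9t)*u(t)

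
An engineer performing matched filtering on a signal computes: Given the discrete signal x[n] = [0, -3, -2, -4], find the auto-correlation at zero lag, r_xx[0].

The auto-correlation at zero lag r_xx[0] equals the signal energy.
r_xx[0] = sum of x[n]^2 = 0^2 + (-3)^2 + (-2)^2 + (-4)^2
= 0 + 9 + 4 + 16 = 29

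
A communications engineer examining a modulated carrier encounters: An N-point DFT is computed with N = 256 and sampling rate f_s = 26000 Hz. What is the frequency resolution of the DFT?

DFT frequency resolution = f_s / N
= 26000 / 256 = 1625/16 Hz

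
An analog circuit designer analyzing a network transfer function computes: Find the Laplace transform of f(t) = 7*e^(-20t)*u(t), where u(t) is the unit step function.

Standard Laplace transform pair:
e^(-at)*u(t) <-> 1/(s+a)
With a = 20: L{7*e^(-20t)*u(t)} = 7/(s+20), ROC: Re(s) > -20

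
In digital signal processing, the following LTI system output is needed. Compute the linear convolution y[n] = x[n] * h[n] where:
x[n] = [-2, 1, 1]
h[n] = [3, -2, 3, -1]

y[n] = sum_k x[k]*h[n-k]. Output length = len(x) + len(h) - 1 = 3 + 4 - 1 = 6.
y[0] = -2*3 = -6
y[1] = 1*3 + -2*-2 = 7
y[2] = 1*3 + 1*-2 + -2*3 = -5
y[3] = 1*-2 + 1*3 + -2*-1 = 3
y[4] = 1*3 + 1*-1 = 2
y[5] = 1*-1 = -1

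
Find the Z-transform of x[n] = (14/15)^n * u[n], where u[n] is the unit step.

The Z-transform of a^n * u[n] is z/(z-a) for |z| > |a|.
Here a = 14/15, so X(z) = z/(z - (14/15)) = 15z/(15z - 14)
ROC: |z| > 14/15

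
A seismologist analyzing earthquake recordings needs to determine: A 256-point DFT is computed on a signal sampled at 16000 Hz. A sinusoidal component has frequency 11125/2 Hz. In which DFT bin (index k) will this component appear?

DFT frequency resolution = f_s/N = 16000/256 = 125/2 Hz
Bin index k = f_signal / resolution = 11125/2 / 125/2 = 89
The signal frequency 11125/2 Hz falls in DFT bin k = 89.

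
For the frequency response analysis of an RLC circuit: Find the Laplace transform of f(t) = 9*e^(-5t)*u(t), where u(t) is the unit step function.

Standard Laplace transform pair:
e^(-at)*u(t) <-> 1/(s+a)
With a = 5: L{9*e^(-5t)*u(t)} = 9/(s+5), ROC: Re(s) > -5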